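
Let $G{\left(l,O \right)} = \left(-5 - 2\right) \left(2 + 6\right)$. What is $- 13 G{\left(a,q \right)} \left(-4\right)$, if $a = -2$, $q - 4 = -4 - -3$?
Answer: $-2912$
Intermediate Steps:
$q = 3$ ($q = 4 - 1 = 3$)
$G{\left(l,O \right)} = -56$ ($G{\left(l,O \right)} = \left(-7\right) 8 = -56$)
$- 13 G{\left(a,q \right)} \left(-4\right) = \left(-13\right) \left(-56\right) \left(-4\right) = 728 \left(-4\right) = -2912$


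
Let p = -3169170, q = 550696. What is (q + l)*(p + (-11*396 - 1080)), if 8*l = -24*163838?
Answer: -187879532292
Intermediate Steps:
l = -491514 (l = (-24*163838)/8 = (⅛)*(-3932112) = -491514)
(q + l)*(p + (-11*396 - 1080)) = (550696 - 491514)*(-3169170 + (-11*396 - 1080)) = 59182*(-3169170 + (-4356 - 1080)) = 59182*(-3169170 - 5436) = 59182*(-3174606) = -187879532292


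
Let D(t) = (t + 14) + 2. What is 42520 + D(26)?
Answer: 42562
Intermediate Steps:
D(t) = 16 + t (D(t) = (14 + t) + 2 = 16 + t)
42520 + D(26) = 42520 + (16 + 26) = 42520 + 42 = 42562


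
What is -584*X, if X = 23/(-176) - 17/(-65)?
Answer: -109281/1430 ≈ -76.420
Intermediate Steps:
X = 1497/11440 (X = 23*(-1/176) - 17*(-1/65) = -23/176 + 17/65 = 1497/11440 ≈ 0.13086)
-584*X = -584*1497/11440 = -109281/1430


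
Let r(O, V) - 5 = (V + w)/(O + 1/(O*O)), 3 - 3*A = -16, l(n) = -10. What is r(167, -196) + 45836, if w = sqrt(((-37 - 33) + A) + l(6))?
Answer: 7624905035/166338 + 27889*I*sqrt(663)/13972392 ≈ 45840.0 + 0.051395*I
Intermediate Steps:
A = 19/3 (A = 1 - 1/3*(-16) = 1 + 16/3 = 19/3 ≈ 6.3333)
w = I*sqrt(663)/3 (w = sqrt(((-37 - 33) + 19/3) - 10) = sqrt((-70 + 19/3) - 10) = sqrt(-191/3 - 10) = sqrt(-221/3) = I*sqrt(663)/3 ≈ 8.5829*I)
r(O, V) = 5 + (V + I*sqrt(663)/3)/(O + O**(-2)) (r(O, V) = 5 + (V + I*sqrt(663)/3)/(O + 1/(O*O)) = 5 + (V + I*sqrt(663)/3)/(O + 1/(O**2)) = 5 + (V + I*sqrt(663)/3)/(O + O**(-2)))
r(167, -196) + 45836 = (5 + 5*167**3 - 196*167**2 + (1/3)*I*sqrt(663)*167**2)/(1 + 167**3) + 45836 = (5 + 5*4657463 - 196*27889 + (1/3)*I*sqrt(663)*27889)/(1 + 4657463) + 45836 = (5 + 23287315 - 5466244 + 27889*I*sqrt(663)/3)/4657464 + 45836 = (17821076 + 27889*I*sqrt(663)/3)/4657464 + 45836 = (636467/166338 + 27889*I*sqrt(663)/13972392) + 45836 = 7624905035/166338 + 27889*I*sqrt(663)/13972392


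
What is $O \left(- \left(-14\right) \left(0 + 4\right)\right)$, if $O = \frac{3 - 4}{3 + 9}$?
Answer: $- \frac{14}{3} \approx -4.6667$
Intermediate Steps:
$O = - \frac{1}{12} \approx -0.083333$
$O \left(- \left(-14\right) \left(0 + 4\right)\right) = - \frac{\left(-1\right) \left(- 14 \left(0 + 4\right)\right)}{12} = - \frac{\left(-1\right) \left(\left(-14\right) 4\right)}{12} = - \frac{\left(-1\right) \left(-56\right)}{12} = \left(- \frac{1}{12}\right) 56 = - \frac{14}{3}$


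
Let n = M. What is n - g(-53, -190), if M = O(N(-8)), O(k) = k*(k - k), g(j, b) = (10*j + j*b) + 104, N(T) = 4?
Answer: -9644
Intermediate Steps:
g(j, b) = 104 + 10*j + b*j (g(j, b) = (10*j + b*j) + 104 = 104 + 10*j + b*j)
O(k) = 0 (O(k) = k*0 = 0)
M = 0
n = 0
n - g(-53, -190) = 0 - (104 + 10*(-53) - 190*(-53)) = 0 - (104 - 530 + 10070) = 0 - 1*9644 = 0 - 9644 = -9644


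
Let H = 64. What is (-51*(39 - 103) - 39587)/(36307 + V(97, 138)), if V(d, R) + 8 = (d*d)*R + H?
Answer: -36323/1334805 ≈ -0.027212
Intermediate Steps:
V(d, R) = 56 + R*d² (V(d, R) = -8 + ((d*d)*R + 64) = -8 + (d²*R + 64) = -8 + (R*d² + 64) = -8 + (64 + R*d²) = 56 + R*d²)
(-51*(39 - 103) - 39587)/(36307 + V(97, 138)) = (-51*(39 - 103) - 39587)/(36307 + (56 + 138*97²)) = (-51*(-64) - 39587)/(36307 + (56 + 138*9409)) = (3264 - 39587)/(36307 + (56 + 1298442)) = -36323/(36307 + 1298498) = -36323/1334805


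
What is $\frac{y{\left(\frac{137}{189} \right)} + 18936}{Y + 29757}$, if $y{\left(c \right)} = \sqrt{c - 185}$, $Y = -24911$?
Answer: $\frac{9468}{2423} + \frac{i \sqrt{182847}}{152649} \approx 3.9076 + 0.0028012 i$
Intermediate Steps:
$y{\left(c \right)} = \sqrt{-185 + c}$
$\frac{y{\left(\frac{137}{189} \right)} + 18936}{Y + 29757} = \frac{\sqrt{-185 + \frac{137}{189}} + 18936}{-24911 + 29757} = \frac{\sqrt{-185 + 137 \cdot \frac{1}{189}} + 18936}{4846} = \left(\sqrt{-185 + \frac{137}{189}} + 18936\right) \frac{1}{4846} = \left(\sqrt{- \frac{34828}{189}} + 18936\right) \frac{1}{4846} = \left(\frac{2 i \sqrt{182847}}{63} + 18936\right) \frac{1}{4846} = \left(18936 + \frac{2 i \sqrt{182847}}{63}\right) \frac{1}{4846} = \frac{9468}{2423} + \frac{i \sqrt{182847}}{152649}$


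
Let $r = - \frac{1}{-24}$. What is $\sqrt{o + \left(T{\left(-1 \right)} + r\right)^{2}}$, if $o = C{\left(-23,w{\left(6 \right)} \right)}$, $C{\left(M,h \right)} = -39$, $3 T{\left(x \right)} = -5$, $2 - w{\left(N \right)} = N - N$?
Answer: $\frac{i \sqrt{2327}}{8} \approx 6.0299 i$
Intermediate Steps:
$w{\left(N \right)} = 2$ ($w{\left(N \right)} = 2 - \left(N - N\right) = 2 - 0 = 2 + 0 = 2$)
$T{\left(x \right)} = - \frac{5}{3}$ ($T{\left(x \right)} = \frac{1}{3} \left(-5\right) = - \frac{5}{3}$)
$o = -39$
$r = \frac{1}{24}$ ($r = \left(-1\right) \left(- \frac{1}{24}\right) = \frac{1}{24} \approx 0.041667$)
$\sqrt{o + \left(T{\left(-1 \right)} + r\right)^{2}} = \sqrt{-39 + \left(- \frac{5}{3} + \frac{1}{24}\right)^{2}} = \sqrt{-39 + \left(- \frac{13}{8}\right)^{2}} = \sqrt{-39 + \frac{169}{64}} = \sqrt{- \frac{2327}{64}} = \frac{i \sqrt{2327}}{8}$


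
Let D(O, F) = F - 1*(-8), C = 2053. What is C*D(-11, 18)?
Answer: 53378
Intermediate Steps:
D(O, F) = 8 + F (D(O, F) = F + 8 = 8 + F)
C*D(-11, 18) = 2053*(8 + 18) = 2053*26 = 53378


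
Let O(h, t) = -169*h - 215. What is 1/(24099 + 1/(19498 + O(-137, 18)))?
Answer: 42436/1022665165 ≈ 4.1495e-5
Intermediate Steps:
O(h, t) = -215 - 169*h
1/(24099 + 1/(19498 + O(-137, 18))) = 1/(24099 + 1/(19498 + (-215 - 169*(-137)))) = 1/(24099 + 1/(19498 + (-215 + 23153))) = 1/(24099 + 1/(19498 + 22938)) = 1/(24099 + 1/42436) = 1/(1022665165/42436) = 42436/1022665165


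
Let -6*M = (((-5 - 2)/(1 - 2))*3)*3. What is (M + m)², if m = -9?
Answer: 1521/4 ≈ 380.25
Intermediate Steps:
M = -21/2 (M = -((-5 - 2)/(1 - 2))*3*3/6 = --7/(-1)*3*3/6 = --7*(-1)*3*3/6 = -7*3*3/6 = -7*3/2 = -⅙*63 = -21/2 ≈ -10.500)
(M + m)² = (-21/2 - 9)² = (-39/2)² = 1521/4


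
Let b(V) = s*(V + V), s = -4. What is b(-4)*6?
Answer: 192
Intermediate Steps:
b(V) = -8*V (b(V) = -4*(V + V) = -8*V)
b(-4)*6 = -8*(-4)*6 = 32*6 = 192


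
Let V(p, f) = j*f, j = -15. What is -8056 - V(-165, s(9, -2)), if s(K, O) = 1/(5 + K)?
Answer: -112769/14 ≈ -8054.9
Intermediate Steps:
V(p, f) = -15*f
-8056 - V(-165, s(9, -2)) = -8056 - (-15)/(5 + 9) = -8056 - (-15)/14 = -8056 - 1*(-15/14) = -8056 + 15/14 = -112769/14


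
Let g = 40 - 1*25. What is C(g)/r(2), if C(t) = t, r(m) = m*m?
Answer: 15/4 ≈ 3.7500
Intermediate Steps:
r(m) = m²
g = 15 (g = 40 - 25 = 15)
C(g)/r(2) = 15/(2²) = 15/4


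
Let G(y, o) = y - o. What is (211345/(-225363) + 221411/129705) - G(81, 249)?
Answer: 12747401224/75531545 ≈ 168.77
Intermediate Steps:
(211345/(-225363) + 221411/129705) - G(81, 249) = (211345/(-225363) + 221411/129705) - (81 - 1*249) = (211345*(-1/225363) + 221411*(1/129705)) - (81 - 249) = (-4915/5241 + 221411/129705) - 1*(-168) = 58101664/75531545 + 168 = 12747401224/75531545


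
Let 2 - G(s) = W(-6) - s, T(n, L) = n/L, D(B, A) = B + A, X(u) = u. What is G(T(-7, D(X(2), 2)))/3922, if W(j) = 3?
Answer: -11/15688 ≈ -0.00070117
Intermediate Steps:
D(B, A) = A + B
G(s) = -1 + s (G(s) = 2 - (3 - s) = 2 + (-3 + s) = -1 + s)
G(T(-7, D(X(2), 2)))/3922 = (-1 - 7/(2 + 2))/3922 = (-1 - 7/4)*(1/3922) = -11/4*1/3922 = -11/15688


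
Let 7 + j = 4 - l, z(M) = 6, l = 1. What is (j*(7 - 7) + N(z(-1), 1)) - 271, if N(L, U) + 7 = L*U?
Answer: -272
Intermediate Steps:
N(L, U) = -7 + L*U
j = -4 (j = -7 + (4 - 1*1) = -7 + (4 - 1) = -7 + 3 = -4)
(j*(7 - 7) + N(z(-1), 1)) - 271 = (-4*(7 - 7) + (-7 + 6*1)) - 271 = (-4*0 + (-7 + 6)) - 271 = (0 - 1) - 271 = -1 - 271 = -272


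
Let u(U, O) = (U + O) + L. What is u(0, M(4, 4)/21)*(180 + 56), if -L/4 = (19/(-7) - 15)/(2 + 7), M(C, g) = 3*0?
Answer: 117056/63 ≈ 1858.0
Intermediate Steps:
M(C, g) = 0
L = 496/63 (L = -4*(19/(-7) - 15)/(2 + 7) = -4*(19*(-1/7) - 15)/9 = -4*(-19/7 - 15)/9 = -(-496)/(7*9) = -4*(-124/63) = 496/63 ≈ 7.8730)
u(U, O) = 496/63 + O + U (u(U, O) = (U + O) + 496/63 = (O + U) + 496/63 = 496/63 + O + U)
u(0, M(4, 4)/21)*(180 + 56) = (496/63 + 0/21 + 0)*(180 + 56) = (496/63 + 0*(1/21) + 0)*236 = (496/63 + 0 + 0)*236 = (496/63)*236 = 117056/63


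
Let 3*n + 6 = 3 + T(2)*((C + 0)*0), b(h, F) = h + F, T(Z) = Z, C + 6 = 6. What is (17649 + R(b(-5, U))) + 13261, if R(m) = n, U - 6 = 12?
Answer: 30909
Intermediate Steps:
U = 18 (U = 6 + 12 = 18)
C = 0 (C = -6 + 6 = 0)
b(h, F) = F + h
n = -1 (n = -2 + (3 + 2*((0 + 0)*0))/3 = -2 + (3 + 2*(0*0))/3 = -2 + (3 + 2*0)/3 = -2 + (3 + 0)/3 = -2 + (⅓)*3 = -2 + 1 = -1)
R(m) = -1
(17649 + R(b(-5, U))) + 13261 = (17649 - 1) + 13261 = 17648 + 13261 = 30909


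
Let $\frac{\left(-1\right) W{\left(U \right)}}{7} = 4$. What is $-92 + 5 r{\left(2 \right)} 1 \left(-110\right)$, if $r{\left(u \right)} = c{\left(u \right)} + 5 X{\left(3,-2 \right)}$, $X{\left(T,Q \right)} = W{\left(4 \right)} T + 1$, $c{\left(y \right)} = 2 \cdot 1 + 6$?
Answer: $223758$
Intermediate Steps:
$c{\left(y \right)} = 8$ ($c{\left(y \right)} = 2 + 6 = 8$)
$W{\left(U \right)} = -28$ ($W{\left(U \right)} = \left(-7\right) 4 = -28$)
$X{\left(T,Q \right)} = 1 - 28 T$ ($X{\left(T,Q \right)} = - 28 T + 1 = 1 - 28 T$)
$r{\left(u \right)} = -407$ ($r{\left(u \right)} = 8 + 5 \left(1 - 84\right) = 8 + 5 \left(-83\right) = 8 - 415 = -407$)
$-92 + 5 r{\left(2 \right)} 1 \left(-110\right) = -92 + 5 \left(-407\right) 1 \left(-110\right) = -92 + \left(-2035\right) 1 \left(-110\right) = -92 - -223850 = -92 + 223850 = 223758$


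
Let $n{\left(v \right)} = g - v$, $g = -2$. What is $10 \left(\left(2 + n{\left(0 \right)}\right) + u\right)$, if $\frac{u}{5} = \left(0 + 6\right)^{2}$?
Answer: $1800$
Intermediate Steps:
$n{\left(v \right)} = -2 - v$
$u = 180$ ($u = 5 \left(0 + 6\right)^{2} = 5 \cdot 6^{2} = 5 \cdot 36 = 180$)
$10 \left(\left(2 + n{\left(0 \right)}\right) + u\right) = 10 \left(\left(2 - 2\right) + 180\right) = 10 \left(0 + 180\right) = 10 \cdot 180 = 1800$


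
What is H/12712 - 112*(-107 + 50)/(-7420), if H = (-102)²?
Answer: -35319/842170 ≈ -0.041938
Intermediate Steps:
H = 10404
H/12712 - 112*(-107 + 50)/(-7420) = 10404/12712 - 112*(-107 + 50)/(-7420) = 10404*(1/12712) - 112*(-57)*(-1/7420) = 2601/3178 + 6384*(-1/7420) = 2601/3178 - 228/265 = -35319/842170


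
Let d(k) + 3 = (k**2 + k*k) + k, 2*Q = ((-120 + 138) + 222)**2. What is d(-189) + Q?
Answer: 100050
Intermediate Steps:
Q = 28800 (Q = ((-120 + 138) + 222)**2/2 = (18 + 222)**2/2 = (1/2)*240**2 = (1/2)*57600 = 28800)
d(k) = -3 + k + 2*k**2 (d(k) = -3 + ((k**2 + k*k) + k) = -3 + ((k**2 + k**2) + k) = -3 + (2*k**2 + k) = -3 + (k + 2*k**2) = -3 + k + 2*k**2)
d(-189) + Q = (-3 - 189 + 2*(-189)**2) + 28800 = (-3 - 189 + 2*35721) + 28800 = (-3 - 189 + 71442) + 28800 = 71250 + 28800 = 100050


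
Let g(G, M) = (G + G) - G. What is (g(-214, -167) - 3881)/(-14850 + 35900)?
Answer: -819/4210 ≈ -0.19454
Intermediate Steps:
g(G, M) = G (g(G, M) = 2*G - G = G)
(g(-214, -167) - 3881)/(-14850 + 35900) = (-214 - 3881)/(-14850 + 35900) = -4095/21050 = -4095*1/21050 = -819/4210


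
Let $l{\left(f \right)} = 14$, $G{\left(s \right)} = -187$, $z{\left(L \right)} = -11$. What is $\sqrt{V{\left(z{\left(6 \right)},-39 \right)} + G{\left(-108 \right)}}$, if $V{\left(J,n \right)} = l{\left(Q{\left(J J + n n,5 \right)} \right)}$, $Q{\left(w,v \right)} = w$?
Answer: $i \sqrt{173} \approx 13.153 i$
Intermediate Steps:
$V{\left(J,n \right)} = 14$
$\sqrt{V{\left(z{\left(6 \right)},-39 \right)} + G{\left(-108 \right)}} = \sqrt{14 - 187} = \sqrt{-173} = i \sqrt{173}$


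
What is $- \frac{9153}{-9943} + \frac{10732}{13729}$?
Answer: $\frac{232369813}{136507447} \approx 1.7022$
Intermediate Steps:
$- \frac{9153}{-9943} + \frac{10732}{13729} = \left(-9153\right) \left(- \frac{1}{9943}\right) + 10732 \cdot \frac{1}{13729} = \frac{9153}{9943} + \frac{10732}{13729} = \frac{232369813}{136507447}$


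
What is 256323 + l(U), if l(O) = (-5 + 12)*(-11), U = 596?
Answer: 256246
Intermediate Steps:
l(O) = -77 (l(O) = 7*(-11) = -77)
256323 + l(U) = 256323 - 77 = 256246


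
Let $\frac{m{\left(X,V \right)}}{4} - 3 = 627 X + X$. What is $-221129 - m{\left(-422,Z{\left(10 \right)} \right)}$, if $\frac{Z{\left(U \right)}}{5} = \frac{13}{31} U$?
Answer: $838923$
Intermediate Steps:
$Z{\left(U \right)} = \frac{65 U}{31}$ ($Z{\left(U \right)} = 5 \cdot \frac{13}{31} U = 5 \cdot 13 \cdot \frac{1}{31} U = 5 \frac{13 U}{31} = \frac{65 U}{31}$)
$m{\left(X,V \right)} = 12 + 2512 X$ ($m{\left(X,V \right)} = 12 + 4 \left(627 X + X\right) = 12 + 4 \cdot 628 X = 12 + 2512 X$)
$-221129 - m{\left(-422,Z{\left(10 \right)} \right)} = -221129 - \left(12 + 2512 \left(-422\right)\right) = -221129 - \left(12 - 1060064\right) = -221129 - -1060052 = -221129 + 1060052 = 838923$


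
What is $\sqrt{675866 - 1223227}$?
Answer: $i \sqrt{547361} \approx 739.84 i$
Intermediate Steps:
$\sqrt{675866 - 1223227} = \sqrt{-547361} = i \sqrt{547361}$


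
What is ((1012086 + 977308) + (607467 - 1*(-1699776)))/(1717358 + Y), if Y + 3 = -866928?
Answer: 4296637/850427 ≈ 5.0523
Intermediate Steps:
Y = -866931 (Y = -3 - 866928 = -866931)
((1012086 + 977308) + (607467 - 1*(-1699776)))/(1717358 + Y) = ((1012086 + 977308) + (607467 - 1*(-1699776)))/(1717358 - 866931) = (1989394 + (607467 + 1699776))/850427 = (1989394 + 2307243)*(1/850427) = 4296637*(1/850427) = 4296637/850427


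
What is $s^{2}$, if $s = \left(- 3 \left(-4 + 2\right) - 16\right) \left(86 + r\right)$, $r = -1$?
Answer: $722500$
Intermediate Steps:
$s = -850$ ($s = \left(- 3 \left(-4 + 2\right) - 16\right) \left(86 - 1\right) = \left(\left(-3\right) \left(-2\right) - 16\right) 85 = \left(6 - 16\right) 85 = \left(-10\right) 85 = -850$)
$s^{2} = \left(-850\right)^{2} = 722500$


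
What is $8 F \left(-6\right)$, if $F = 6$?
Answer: $-288$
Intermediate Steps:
$8 F \left(-6\right) = 8 \cdot 6 \left(-6\right) = 48 \left(-6\right) = -288$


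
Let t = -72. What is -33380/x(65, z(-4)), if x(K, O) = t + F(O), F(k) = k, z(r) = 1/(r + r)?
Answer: 267040/577 ≈ 462.81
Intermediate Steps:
z(r) = 1/(2*r)
x(K, O) = -72 + O
-33380/x(65, z(-4)) = -33380/(-72 + (1/2)/(-4)) = -33380/(-72 + (1/2)*(-1/4)) = -33380/(-72 - 1/8) = -33380/(-577/8) = -33380*(-8/577) = 267040/577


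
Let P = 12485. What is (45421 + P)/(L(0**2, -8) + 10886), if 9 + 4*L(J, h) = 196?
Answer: 25736/4859 ≈ 5.2966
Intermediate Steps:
L(J, h) = 187/4 (L(J, h) = -9/4 + (1/4)*196 = -9/4 + 49 = 187/4)
(45421 + P)/(L(0**2, -8) + 10886) = (45421 + 12485)/(187/4 + 10886) = 57906/(43731/4) = 57906*(4/43731) = 25736/4859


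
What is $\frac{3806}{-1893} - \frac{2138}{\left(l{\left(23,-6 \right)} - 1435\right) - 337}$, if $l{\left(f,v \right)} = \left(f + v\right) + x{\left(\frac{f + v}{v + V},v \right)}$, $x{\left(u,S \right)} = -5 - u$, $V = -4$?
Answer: $- \frac{8816186}{11094873} \approx -0.79462$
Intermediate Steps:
$l{\left(f,v \right)} = -5 + f + v - \frac{f + v}{-4 + v}$ ($l{\left(f,v \right)} = \left(f + v\right) - \left(5 + \frac{f + v}{v - 4}\right) = \left(f + v\right) - \left(5 + \frac{f + v}{-4 + v}\right) = -5 + f + v - \frac{f + v}{-4 + v}$)
$\frac{3806}{-1893} - \frac{2138}{\left(l{\left(23,-6 \right)} - 1435\right) - 337} = \frac{3806}{-1893} - \frac{2138}{\left(\frac{\left(-1\right) 23 - -6 + \left(-4 - 6\right) \left(-5 + 23 - 6\right)}{-4 - 6} - 1435\right) - 337} = 3806 \left(- \frac{1}{1893}\right) - \frac{2138}{\left(\frac{-23 + 6 - 120}{-10} - 1435\right) - 337} = - \frac{3806}{1893} - \frac{2138}{\left(- \frac{-23 + 6 - 120}{10} - 1435\right) - 337} = - \frac{3806}{1893} - \frac{2138}{\left(\left(- \frac{1}{10}\right) \left(-137\right) - 1435\right) - 337} = - \frac{3806}{1893} - \frac{2138}{\left(\frac{137}{10} - 1435\right) - 337} = - \frac{3806}{1893} - \frac{2138}{- \frac{14213}{10} - 337} = - \frac{3806}{1893} - \frac{2138}{- \frac{17583}{10}} = - \frac{3806}{1893} - - \frac{21380}{17583} = - \frac{3806}{1893} + \frac{21380}{17583} = - \frac{8816186}{11094873}$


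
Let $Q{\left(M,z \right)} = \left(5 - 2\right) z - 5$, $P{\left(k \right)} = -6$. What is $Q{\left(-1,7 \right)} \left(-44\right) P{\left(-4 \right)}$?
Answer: $4224$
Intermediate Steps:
$Q{\left(M,z \right)} = -5 + 3 z$ ($Q{\left(M,z \right)} = 3 z - 5 = -5 + 3 z$)
$Q{\left(-1,7 \right)} \left(-44\right) P{\left(-4 \right)} = \left(-5 + 3 \cdot 7\right) \left(-44\right) \left(-6\right) = \left(-5 + 21\right) \left(-44\right) \left(-6\right) = 16 \left(-44\right) \left(-6\right) = \left(-704\right) \left(-6\right) = 4224$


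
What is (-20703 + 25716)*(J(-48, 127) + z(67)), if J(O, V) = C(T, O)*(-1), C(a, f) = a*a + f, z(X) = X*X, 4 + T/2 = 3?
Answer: 22723929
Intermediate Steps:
T = -2 (T = -8 + 2*3 = -8 + 6 = -2)
z(X) = X**2
C(a, f) = f + a**2 (C(a, f) = a**2 + f = f + a**2)
J(O, V) = -4 - O (J(O, V) = (O + (-2)**2)*(-1) = (O + 4)*(-1) = (4 + O)*(-1) = -4 - O)
(-20703 + 25716)*(J(-48, 127) + z(67)) = (-20703 + 25716)*((-4 - 1*(-48)) + 67**2) = 5013*((-4 + 48) + 4489) = 5013*(44 + 4489) = 5013*4533 = 22723929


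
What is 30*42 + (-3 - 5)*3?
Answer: 1236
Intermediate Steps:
30*42 + (-3 - 5)*3 = 1260 - 8*3 = 1260 - 24 = 1236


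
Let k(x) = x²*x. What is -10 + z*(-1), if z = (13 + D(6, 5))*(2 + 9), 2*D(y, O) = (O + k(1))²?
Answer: -351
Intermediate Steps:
k(x) = x³
D(y, O) = (1 + O)²/2 (D(y, O) = (O + 1³)²/2 = (O + 1)²/2 = (1 + O)²/2)
z = 341 (z = (13 + (1 + 5)²/2)*(2 + 9) = (13 + (½)*6²)*11 = (13 + (½)*36)*11 = (13 + 18)*11 = 31*11 = 341)
-10 + z*(-1) = -10 + 341*(-1) = -10 - 341 = -351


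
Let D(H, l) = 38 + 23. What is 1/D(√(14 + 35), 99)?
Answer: 1/61 ≈ 0.016393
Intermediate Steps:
D(H, l) = 61
1/D(√(14 + 35), 99) = 1/61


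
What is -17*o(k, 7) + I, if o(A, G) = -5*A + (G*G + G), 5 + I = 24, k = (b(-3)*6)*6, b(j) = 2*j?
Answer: -19293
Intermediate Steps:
k = -216 (k = ((2*(-3))*6)*6 = -6*6*6 = -36*6 = -216)
I = 19 (I = -5 + 24 = 19)
o(A, G) = G + G² - 5*A (o(A, G) = -5*A + (G² + G) = -5*A + (G + G²) = G + G² - 5*A)
-17*o(k, 7) + I = -17*(7 + 7² - 5*(-216)) + 19 = -17*(7 + 49 + 1080) + 19 = -17*1136 + 19 = -19312 + 19 = -19293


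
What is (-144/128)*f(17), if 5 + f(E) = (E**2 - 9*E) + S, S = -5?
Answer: -567/4 ≈ -141.75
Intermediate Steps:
f(E) = -10 + E**2 - 9*E (f(E) = -5 + ((E**2 - 9*E) - 5) = -5 + (-5 + E**2 - 9*E) = -10 + E**2 - 9*E)
(-144/128)*f(17) = (-144/128)*(-10 + 17**2 - 9*17) = (-144*1/128)*(-10 + 289 - 153) = -9/8*126 = -567/4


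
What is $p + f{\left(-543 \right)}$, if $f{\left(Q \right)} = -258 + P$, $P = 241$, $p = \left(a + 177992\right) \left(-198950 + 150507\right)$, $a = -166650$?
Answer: $-549440523$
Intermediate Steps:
$p = -549440506$ ($p = \left(-166650 + 177992\right) \left(-198950 + 150507\right) = 11342 \left(-48443\right) = -549440506$)
$f{\left(Q \right)} = -17$ ($f{\left(Q \right)} = -258 + 241 = -17$)
$p + f{\left(-543 \right)} = -549440506 - 17 = -549440523$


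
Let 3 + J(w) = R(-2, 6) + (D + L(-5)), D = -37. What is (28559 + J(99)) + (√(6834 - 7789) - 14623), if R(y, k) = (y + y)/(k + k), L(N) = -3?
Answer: 41678/3 + I*√955 ≈ 13893.0 + 30.903*I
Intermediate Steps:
R(y, k) = y/k (R(y, k) = (2*y)/((2*k)) = (2*y)*(1/(2*k)) = y/k)
J(w) = -130/3 (J(w) = -3 + (-2/6 + (-37 - 3)) = -3 + (-2*⅙ - 40) = -3 + (-⅓ - 40) = -3 - 121/3 = -130/3)
(28559 + J(99)) + (√(6834 - 7789) - 14623) = (28559 - 130/3) + (√(6834 - 7789) - 14623) = 85547/3 + (√(-955) - 14623) = 85547/3 + (I*√955 - 14623) = 85547/3 + (-14623 + I*√955) = 41678/3 + I*√955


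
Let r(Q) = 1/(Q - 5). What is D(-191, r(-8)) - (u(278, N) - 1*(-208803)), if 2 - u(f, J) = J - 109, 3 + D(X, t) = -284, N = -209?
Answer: -209410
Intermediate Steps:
r(Q) = 1/(-5 + Q)
D(X, t) = -287 (D(X, t) = -3 - 284 = -287)
u(f, J) = 111 - J (u(f, J) = 2 - (J - 109) = 2 - (-109 + J) = 2 + (109 - J) = 111 - J)
D(-191, r(-8)) - (u(278, N) - 1*(-208803)) = -287 - ((111 - 1*(-209)) - 1*(-208803)) = -287 - ((111 + 209) + 208803) = -287 - (320 + 208803) = -287 - 1*209123 = -287 - 209123 = -209410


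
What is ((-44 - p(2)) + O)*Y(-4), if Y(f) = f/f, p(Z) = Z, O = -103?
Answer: -149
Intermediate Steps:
Y(f) = 1
((-44 - p(2)) + O)*Y(-4) = ((-44 - 1*2) - 103)*1 = ((-44 - 2) - 103)*1 = (-46 - 103)*1 = -149*1 = -149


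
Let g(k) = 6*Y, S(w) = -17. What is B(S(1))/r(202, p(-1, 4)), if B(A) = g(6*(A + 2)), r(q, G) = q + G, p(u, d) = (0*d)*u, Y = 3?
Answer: 9/101 ≈ 0.089109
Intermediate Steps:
p(u, d) = 0 (p(u, d) = 0*u = 0)
r(q, G) = G + q
g(k) = 18 (g(k) = 6*3 = 18)
B(A) = 18
B(S(1))/r(202, p(-1, 4)) = 18/(0 + 202) = 18/202 = 18*(1/202) = 9/101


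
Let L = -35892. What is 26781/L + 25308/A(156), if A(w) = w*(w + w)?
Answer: -914653/4043832 ≈ -0.22618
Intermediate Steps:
A(w) = 2*w² (A(w) = w*(2*w) = 2*w²)
26781/L + 25308/A(156) = 26781/(-35892) + 25308/((2*156²)) = 26781*(-1/35892) + 25308/((2*24336)) = -8927/11964 + 25308/48672 = -8927/11964 + 25308*(1/48672) = -8927/11964 + 703/1352 = -914653/4043832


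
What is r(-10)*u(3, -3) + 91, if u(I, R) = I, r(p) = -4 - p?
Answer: 109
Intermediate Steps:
r(-10)*u(3, -3) + 91 = (-4 - 1*(-10))*3 + 91 = (-4 + 10)*3 + 91 = 6*3 + 91 = 18 + 91 = 109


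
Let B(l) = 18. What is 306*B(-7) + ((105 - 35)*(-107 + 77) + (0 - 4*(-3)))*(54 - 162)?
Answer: 231012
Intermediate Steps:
306*B(-7) + ((105 - 35)*(-107 + 77) + (0 - 4*(-3)))*(54 - 162) = 306*18 + ((105 - 35)*(-107 + 77) + (0 - 4*(-3)))*(54 - 162) = 5508 + (70*(-30) + (0 + 12))*(-108) = 5508 + (-2100 + 12)*(-108) = 5508 - 2088*(-108) = 5508 + 225504 = 231012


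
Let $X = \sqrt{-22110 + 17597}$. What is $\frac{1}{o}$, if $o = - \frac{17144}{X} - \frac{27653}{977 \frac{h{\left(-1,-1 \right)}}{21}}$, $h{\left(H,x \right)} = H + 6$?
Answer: $- \frac{12802401701565}{8535709308742897} - \frac{409111129400 i \sqrt{4513}}{8535709308742897} \approx -0.0014999 - 0.0032198 i$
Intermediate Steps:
$h{\left(H,x \right)} = 6 + H$
$X = i \sqrt{4513}$ ($X = \sqrt{-4513} = i \sqrt{4513} \approx 67.179 i$)
$o = - \frac{580713}{4885} + \frac{17144 i \sqrt{4513}}{4513}$ ($o = - \frac{17144}{i \sqrt{4513}} - \frac{27653}{977 \frac{6 - 1}{21}} = - 17144 \left(- \frac{i \sqrt{4513}}{4513}\right) - \frac{27653}{977 \cdot 5 \cdot \frac{1}{21}} = \frac{17144 i \sqrt{4513}}{4513} - \frac{27653}{977 \cdot \frac{5}{21}} = \frac{17144 i \sqrt{4513}}{4513} - \frac{27653}{\frac{4885}{21}} = \frac{17144 i \sqrt{4513}}{4513} - \frac{580713}{4885} = - \frac{580713}{4885} + \frac{17144 i \sqrt{4513}}{4513} \approx -118.88 + 255.2 i$)
$\frac{1}{o} = \frac{1}{- \frac{580713}{4885} + \frac{17144 i \sqrt{4513}}{4513}}$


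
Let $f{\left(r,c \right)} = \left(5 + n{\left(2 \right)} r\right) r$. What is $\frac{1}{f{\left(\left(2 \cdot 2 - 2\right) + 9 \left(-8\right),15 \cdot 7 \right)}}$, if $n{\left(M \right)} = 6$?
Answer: $\frac{1}{29050} \approx 3.4423 \cdot 10^{-5}$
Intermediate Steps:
$f{\left(r,c \right)} = r \left(5 + 6 r\right)$ ($f{\left(r,c \right)} = \left(5 + 6 r\right) r = r \left(5 + 6 r\right)$)
$\frac{1}{f{\left(\left(2 \cdot 2 - 2\right) + 9 \left(-8\right),15 \cdot 7 \right)}} = \frac{1}{\left(\left(2 \cdot 2 - 2\right) + 9 \left(-8\right)\right) \left(5 + 6 \left(\left(2 \cdot 2 - 2\right) + 9 \left(-8\right)\right)\right)} = \frac{1}{\left(\left(4 - 2\right) - 72\right) \left(5 + 6 \left(\left(4 - 2\right) - 72\right)\right)} = \frac{1}{\left(2 - 72\right) \left(5 + 6 \left(2 - 72\right)\right)} = \frac{1}{\left(-70\right) \left(5 + 6 \left(-70\right)\right)} = \frac{1}{\left(-70\right) \left(5 - 420\right)} = \frac{1}{\left(-70\right) \left(-415\right)} = \frac{1}{29050}$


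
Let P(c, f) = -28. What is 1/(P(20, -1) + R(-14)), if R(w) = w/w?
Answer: -1/27 ≈ -0.037037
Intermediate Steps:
R(w) = 1
1/(P(20, -1) + R(-14)) = 1/(-28 + 1) = 1/(-27) = -1/27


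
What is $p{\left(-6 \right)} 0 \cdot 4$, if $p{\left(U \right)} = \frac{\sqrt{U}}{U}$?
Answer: $0$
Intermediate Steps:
$p{\left(U \right)} = \frac{1}{\sqrt{U}}$
$p{\left(-6 \right)} 0 \cdot 4 = \frac{0 \cdot 4}{i \sqrt{6}} = - \frac{i \sqrt{6}}{6} \cdot 0 = 0$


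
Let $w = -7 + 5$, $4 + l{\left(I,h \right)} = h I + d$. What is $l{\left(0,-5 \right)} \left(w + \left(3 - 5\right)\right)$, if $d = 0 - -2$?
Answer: $8$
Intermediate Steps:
$d = 2$ ($d = 0 + 2 = 2$)
$l{\left(I,h \right)} = -2 + I h$ ($l{\left(I,h \right)} = -4 + \left(h I + 2\right) = -4 + \left(I h + 2\right) = -4 + \left(2 + I h\right) = -2 + I h$)
$w = -2$
$l{\left(0,-5 \right)} \left(w + \left(3 - 5\right)\right) = \left(-2 + 0 \left(-5\right)\right) \left(-2 + \left(3 - 5\right)\right) = \left(-2 + 0\right) \left(-2 + \left(3 - 5\right)\right) = - 2 \left(-2 - 2\right) = \left(-2\right) \left(-4\right) = 8$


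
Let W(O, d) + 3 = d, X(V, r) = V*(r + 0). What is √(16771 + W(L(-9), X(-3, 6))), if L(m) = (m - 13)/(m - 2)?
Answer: 5*√670 ≈ 129.42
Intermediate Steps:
L(m) = (-13 + m)/(-2 + m)
X(V, r) = V*r
W(O, d) = -3 + d
√(16771 + W(L(-9), X(-3, 6))) = √(16771 + (-3 - 3*6)) = √(16771 + (-3 - 18)) = √(16771 - 21) = √16750 = 5*√670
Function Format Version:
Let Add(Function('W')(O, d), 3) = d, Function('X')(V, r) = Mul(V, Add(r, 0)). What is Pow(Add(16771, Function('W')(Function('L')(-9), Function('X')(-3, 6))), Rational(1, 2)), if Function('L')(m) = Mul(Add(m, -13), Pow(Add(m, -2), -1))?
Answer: Mul(5, Pow(670, Rational(1, 2))) ≈ 129.42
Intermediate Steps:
Function('L')(m) = Mul(Pow(Add(-2, m), -1), Add(-13, m)) (Function('L')(m) = Mul(Add(-13, m), Pow(Add(-2, m), -1)) = Mul(Pow(Add(-2, m), -1), Add(-13, m)))
Function('X')(V, r) = Mul(V, r)
Function('W')(O, d) = Add(-3, d)
Pow(Add(16771, Function('W')(Function('L')(-9), Function('X')(-3, 6))), Rational(1, 2)) = Pow(Add(16771, Add(-3, Mul(-3, 6))), Rational(1, 2)) = Pow(Add(16771, Add(-3, -18)), Rational(1, 2)) = Pow(Add(16771, -21), Rational(1, 2)) = Pow(16750, Rational(1, 2)) = Mul(5, Pow(670, Rational(1, 2)))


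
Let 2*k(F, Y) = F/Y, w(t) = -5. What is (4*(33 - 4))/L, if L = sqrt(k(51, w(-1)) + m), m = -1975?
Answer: -116*I*sqrt(198010)/19801 ≈ -2.6068*I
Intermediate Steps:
k(F, Y) = F/(2*Y) (k(F, Y) = (F/Y)/2 = F/(2*Y))
L = I*sqrt(198010)/10 (L = sqrt((1/2)*51/(-5) - 1975) = sqrt((1/2)*51*(-1/5) - 1975) = sqrt(-51/10 - 1975) = sqrt(-19801/10) = I*sqrt(198010)/10 ≈ 44.498*I)
(4*(33 - 4))/L = (4*(33 - 4))/((I*sqrt(198010)/10)) = (4*29)*(-I*sqrt(198010)/19801) = 116*(-I*sqrt(198010)/19801) = -116*I*sqrt(198010)/19801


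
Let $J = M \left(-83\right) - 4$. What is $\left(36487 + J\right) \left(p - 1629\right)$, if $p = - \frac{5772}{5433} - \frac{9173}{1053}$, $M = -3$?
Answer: $- \frac{38263890698008}{635661} \approx -6.0195 \cdot 10^{7}$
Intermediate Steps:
$J = 245$ ($J = \left(-3\right) \left(-83\right) - 4 = 249 - 4 = 245$)
$p = - \frac{18638275}{1906983}$ ($p = \left(-5772\right) \frac{1}{5433} - \frac{9173}{1053} = - \frac{1924}{1811} - \frac{9173}{1053} = - \frac{18638275}{1906983} \approx -9.7737$)
$\left(36487 + J\right) \left(p - 1629\right) = \left(36487 + 245\right) \left(- \frac{18638275}{1906983} - 1629\right) = 36732 \left(- \frac{3125113582}{1906983}\right) = - \frac{38263890698008}{635661}$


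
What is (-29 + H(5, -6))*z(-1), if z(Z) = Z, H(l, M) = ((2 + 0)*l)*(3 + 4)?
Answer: -41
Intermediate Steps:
H(l, M) = 14*l (H(l, M) = (2*l)*7 = 14*l)
(-29 + H(5, -6))*z(-1) = (-29 + 14*5)*(-1) = (-29 + 70)*(-1) = 41*(-1) = -41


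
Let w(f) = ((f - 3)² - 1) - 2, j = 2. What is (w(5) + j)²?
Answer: 9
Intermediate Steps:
w(f) = -3 + (-3 + f)² (w(f) = ((-3 + f)² - 1) - 2 = (-1 + (-3 + f)²) - 2 = -3 + (-3 + f)²)
(w(5) + j)² = ((-3 + (-3 + 5)²) + 2)² = ((-3 + 2²) + 2)² = ((-3 + 4) + 2)² = (1 + 2)² = 3² = 9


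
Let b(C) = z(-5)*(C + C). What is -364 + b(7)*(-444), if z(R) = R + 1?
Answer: 24500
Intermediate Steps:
z(R) = 1 + R
b(C) = -8*C (b(C) = (1 - 5)*(C + C) = -8*C)
-364 + b(7)*(-444) = -364 - 8*7*(-444) = -364 - 56*(-444) = -364 + 24864 = 24500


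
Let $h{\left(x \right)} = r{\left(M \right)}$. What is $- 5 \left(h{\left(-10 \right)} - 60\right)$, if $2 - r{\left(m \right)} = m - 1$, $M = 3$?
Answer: $300$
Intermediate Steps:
$r{\left(m \right)} = 3 - m$ ($r{\left(m \right)} = 2 - \left(m - 1\right) = 2 - \left(-1 + m\right) = 3 - m$)
$h{\left(x \right)} = 0$ ($h{\left(x \right)} = 3 - 3 = 0$)
$- 5 \left(h{\left(-10 \right)} - 60\right) = - 5 \left(0 - 60\right) = \left(-5\right) \left(-60\right) = 300$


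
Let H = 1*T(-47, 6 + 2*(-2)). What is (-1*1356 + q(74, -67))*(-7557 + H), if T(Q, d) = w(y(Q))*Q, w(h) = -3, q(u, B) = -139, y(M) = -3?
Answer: 11086920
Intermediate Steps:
T(Q, d) = -3*Q
H = 141 (H = 1*(-3*(-47)) = 1*141 = 141)
(-1*1356 + q(74, -67))*(-7557 + H) = (-1*1356 - 139)*(-7557 + 141) = (-1356 - 139)*(-7416) = -1495*(-7416) = 11086920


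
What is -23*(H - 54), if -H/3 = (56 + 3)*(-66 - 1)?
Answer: -271515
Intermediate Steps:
H = 11859 (H = -3*(56 + 3)*(-66 - 1) = -177*(-67) = -3*(-3953) = 11859)
-23*(H - 54) = -23*(11859 - 54) = -23*11805 = -271515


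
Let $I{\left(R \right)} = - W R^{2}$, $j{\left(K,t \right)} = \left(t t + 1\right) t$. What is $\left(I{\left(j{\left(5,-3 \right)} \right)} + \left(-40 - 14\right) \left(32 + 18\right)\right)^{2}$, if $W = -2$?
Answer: $810000$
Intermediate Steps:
$j{\left(K,t \right)} = t \left(1 + t^{2}\right)$ ($j{\left(K,t \right)} = \left(t^{2} + 1\right) t = \left(1 + t^{2}\right) t = t \left(1 + t^{2}\right)$)
$I{\left(R \right)} = 2 R^{2}$ ($I{\left(R \right)} = - \left(-2\right) R^{2} = 2 R^{2}$)
$\left(I{\left(j{\left(5,-3 \right)} \right)} + \left(-40 - 14\right) \left(32 + 18\right)\right)^{2} = \left(2 \left(-3 + \left(-3\right)^{3}\right)^{2} + \left(-40 - 14\right) \left(32 + 18\right)\right)^{2} = \left(2 \left(-3 - 27\right)^{2} - 2700\right)^{2} = \left(2 \left(-30\right)^{2} - 2700\right)^{2} = \left(2 \cdot 900 - 2700\right)^{2} = \left(1800 - 2700\right)^{2} = \left(-900\right)^{2} = 810000$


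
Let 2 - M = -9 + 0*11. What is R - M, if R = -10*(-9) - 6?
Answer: 73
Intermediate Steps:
M = 11 (M = 2 - (-9 + 0*11) = 2 - (-9 + 0) = 2 - 1*(-9) = 2 + 9 = 11)
R = 84 (R = 90 - 6 = 84)
R - M = 84 - 1*11 = 84 - 11 = 73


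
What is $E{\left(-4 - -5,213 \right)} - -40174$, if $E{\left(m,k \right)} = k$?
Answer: $40387$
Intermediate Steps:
$E{\left(-4 - -5,213 \right)} - -40174 = 213 - -40174 = 213 + 40174 = 40387$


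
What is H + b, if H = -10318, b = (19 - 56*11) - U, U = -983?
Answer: -9932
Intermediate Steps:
b = 386 (b = (19 - 56*11) - 1*(-983) = (19 - 616) + 983 = -597 + 983 = 386)
H + b = -10318 + 386 = -9932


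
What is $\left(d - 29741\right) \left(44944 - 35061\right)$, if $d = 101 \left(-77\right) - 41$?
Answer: $-371195597$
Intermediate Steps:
$d = -7818$ ($d = -7777 - 41 = -7818$)
$\left(d - 29741\right) \left(44944 - 35061\right) = \left(-7818 - 29741\right) \left(44944 - 35061\right) = \left(-37559\right) 9883 = -371195597$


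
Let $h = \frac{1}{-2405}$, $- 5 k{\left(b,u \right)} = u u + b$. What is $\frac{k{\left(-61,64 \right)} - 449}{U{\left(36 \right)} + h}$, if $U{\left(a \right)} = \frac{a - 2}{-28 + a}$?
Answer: $- \frac{12082720}{40881} \approx -295.56$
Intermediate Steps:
$U{\left(a \right)} = \frac{-2 + a}{-28 + a}$
$k{\left(b,u \right)} = - \frac{b}{5} - \frac{u^{2}}{5}$ ($k{\left(b,u \right)} = - \frac{u u + b}{5} = - \frac{u^{2} + b}{5} = - \frac{b + u^{2}}{5} = - \frac{b}{5} - \frac{u^{2}}{5}$)
$h = - \frac{1}{2405} \approx -0.0004158$
$\frac{k{\left(-61,64 \right)} - 449}{U{\left(36 \right)} + h} = \frac{\left(\left(- \frac{1}{5}\right) \left(-61\right) - \frac{64^{2}}{5}\right) - 449}{\frac{-2 + 36}{-28 + 36} - \frac{1}{2405}} = \frac{\left(\frac{61}{5} - \frac{4096}{5}\right) - 449}{\frac{1}{8} \cdot 34 - \frac{1}{2405}} = \frac{-807 - 449}{\frac{17}{4} - \frac{1}{2405}} = - \frac{1256}{\frac{40881}{9620}} = \left(-1256\right) \frac{9620}{40881} = - \frac{12082720}{40881}$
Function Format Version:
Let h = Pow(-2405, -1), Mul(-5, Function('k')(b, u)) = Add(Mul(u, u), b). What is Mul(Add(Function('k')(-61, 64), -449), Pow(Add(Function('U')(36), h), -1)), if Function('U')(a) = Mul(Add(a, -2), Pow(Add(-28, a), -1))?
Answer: Rational(-12082720, 40881) ≈ -295.56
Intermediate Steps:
Function('U')(a) = Mul(Pow(Add(-28, a), -1), Add(-2, a)) (Function('U')(a) = Mul(Add(-2, a), Pow(Add(-28, a), -1)) = Mul(Pow(Add(-28, a), -1), Add(-2, a)))
Function('k')(b, u) = Add(Mul(Rational(-1, 5), b), Mul(Rational(-1, 5), Pow(u, 2))) (Function('k')(b, u) = Mul(Rational(-1, 5), Add(Mul(u, u), b)) = Mul(Rational(-1, 5), Add(Pow(u, 2), b)) = Mul(Rational(-1, 5), Add(b, Pow(u, 2))) = Add(Mul(Rational(-1, 5), b), Mul(Rational(-1, 5), Pow(u, 2))))
h = Rational(-1, 2405) ≈ -0.00041580
Mul(Add(Function('k')(-61, 64), -449), Pow(Add(Function('U')(36), h), -1)) = Mul(Add(Add(Mul(Rational(-1, 5), -61), Mul(Rational(-1, 5), Pow(64, 2))), -449), Pow(Add(Mul(Pow(Add(-28, 36), -1), Add(-2, 36)), Rational(-1, 2405)), -1)) = Mul(Add(Add(Rational(61, 5), Mul(Rational(-1, 5), 4096)), -449), Pow(Add(Mul(Pow(8, -1), 34), Rational(-1, 2405)), -1)) = Mul(Add(Add(Rational(61, 5), Rational(-4096, 5)), -449), Pow(Add(Mul(Rational(1, 8), 34), Rational(-1, 2405)), -1)) = Mul(Add(-807, -449), Pow(Add(Rational(17, 4), Rational(-1, 2405)), -1)) = Mul(-1256, Pow(Rational(40881, 9620), -1)) = Mul(-1256, Rational(9620, 40881)) = Rational(-12082720, 40881)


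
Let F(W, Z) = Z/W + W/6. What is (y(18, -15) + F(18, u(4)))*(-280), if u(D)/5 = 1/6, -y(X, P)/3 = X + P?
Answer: 45010/27 ≈ 1667.0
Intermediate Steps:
y(X, P) = -3*P - 3*X (y(X, P) = -3*(X + P) = -3*(P + X) = -3*P - 3*X)
u(D) = ⅚ (u(D) = 5/6 = 5*(⅙) = ⅚)
F(W, Z) = W/6 + Z/W (F(W, Z) = Z/W + W*(⅙) = Z/W + W/6 = W/6 + Z/W)
(y(18, -15) + F(18, u(4)))*(-280) = ((-3*(-15) - 3*18) + ((⅙)*18 + (⅚)/18))*(-280) = ((45 - 54) + (3 + (⅚)*(1/18)))*(-280) = (-9 + (3 + 5/108))*(-280) = (-9 + 329/108)*(-280) = -643/108*(-280) = 45010/27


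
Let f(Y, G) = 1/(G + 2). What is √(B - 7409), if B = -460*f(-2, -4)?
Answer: I*√7179 ≈ 84.729*I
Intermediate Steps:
f(Y, G) = 1/(2 + G)
B = 230 (B = -460/(2 - 4) = -460/(-2) = -460*(-½) = 230)
√(B - 7409) = √(230 - 7409) = √(-7179) = I*√7179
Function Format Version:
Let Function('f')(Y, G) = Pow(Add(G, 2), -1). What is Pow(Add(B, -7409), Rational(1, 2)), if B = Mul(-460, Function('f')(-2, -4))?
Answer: Mul(I, Pow(7179, Rational(1, 2))) ≈ Mul(84.729, I)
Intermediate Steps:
Function('f')(Y, G) = Pow(Add(2, G), -1)
B = 230 (B = Mul(-460, Pow(Add(2, -4), -1)) = Mul(-460, Pow(-2, -1)) = Mul(-460, Rational(-1, 2)) = 230)
Pow(Add(B, -7409), Rational(1, 2)) = Pow(Add(230, -7409), Rational(1, 2)) = Pow(-7179, Rational(1, 2)) = Mul(I, Pow(7179, Rational(1, 2)))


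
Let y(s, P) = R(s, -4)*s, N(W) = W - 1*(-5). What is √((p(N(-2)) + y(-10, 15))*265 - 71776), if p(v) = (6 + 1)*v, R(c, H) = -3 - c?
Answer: I*√84761 ≈ 291.14*I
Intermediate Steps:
N(W) = 5 + W (N(W) = W + 5 = 5 + W)
y(s, P) = s*(-3 - s) (y(s, P) = (-3 - s)*s = s*(-3 - s))
p(v) = 7*v
√((p(N(-2)) + y(-10, 15))*265 - 71776) = √((7*(5 - 2) - 1*(-10)*(3 - 10))*265 - 71776) = √((7*3 - 1*(-10)*(-7))*265 - 71776) = √((21 - 70)*265 - 71776) = √(-49*265 - 71776) = √(-12985 - 71776) = √(-84761) = I*√84761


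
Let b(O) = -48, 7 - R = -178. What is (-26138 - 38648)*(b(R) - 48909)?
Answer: 3171728202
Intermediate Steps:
R = 185 (R = 7 - 1*(-178) = 7 + 178 = 185)
(-26138 - 38648)*(b(R) - 48909) = (-26138 - 38648)*(-48 - 48909) = -64786*(-48957) = 3171728202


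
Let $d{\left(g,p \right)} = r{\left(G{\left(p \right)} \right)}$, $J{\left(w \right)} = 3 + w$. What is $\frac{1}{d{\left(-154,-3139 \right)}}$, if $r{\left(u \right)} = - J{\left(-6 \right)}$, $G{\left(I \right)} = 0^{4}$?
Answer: $\frac{1}{3} \approx 0.33333$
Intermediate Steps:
$G{\left(I \right)} = 0$
$r{\left(u \right)} = 3$ ($r{\left(u \right)} = - (3 - 6) = \left(-1\right) \left(-3\right) = 3$)
$d{\left(g,p \right)} = 3$
$\frac{1}{d{\left(-154,-3139 \right)}} = \frac{1}{3}$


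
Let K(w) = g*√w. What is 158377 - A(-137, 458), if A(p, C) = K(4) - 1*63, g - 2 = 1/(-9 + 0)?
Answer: 1425926/9 ≈ 1.5844e+5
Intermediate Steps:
g = 17/9 (g = 2 + 1/(-9 + 0) = 2 + 1/(-9) = 2 - ⅑ = 17/9 ≈ 1.8889)
K(w) = 17*√w/9
A(p, C) = -533/9 (A(p, C) = 17*√4/9 - 1*63 = (17/9)*2 - 63 = 34/9 - 63 = -533/9)
158377 - A(-137, 458) = 158377 - 1*(-533/9) = 158377 + 533/9 = 1425926/9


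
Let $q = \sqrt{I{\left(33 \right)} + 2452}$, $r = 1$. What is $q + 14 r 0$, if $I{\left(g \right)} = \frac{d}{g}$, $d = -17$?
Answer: $\frac{7 \sqrt{54483}}{33} \approx 49.512$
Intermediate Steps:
$I{\left(g \right)} = - \frac{17}{g}$
$q = \frac{7 \sqrt{54483}}{33}$ ($q = \sqrt{- \frac{17}{33} + 2452} = \sqrt{\frac{80899}{33}} = \frac{7 \sqrt{54483}}{33} \approx 49.512$)
$q + 14 r 0 = \frac{7 \sqrt{54483}}{33} + 14 \cdot 1 \cdot 0 = \frac{7 \sqrt{54483}}{33} + 14 \cdot 0 = \frac{7 \sqrt{54483}}{33} + 0 = \frac{7 \sqrt{54483}}{33}$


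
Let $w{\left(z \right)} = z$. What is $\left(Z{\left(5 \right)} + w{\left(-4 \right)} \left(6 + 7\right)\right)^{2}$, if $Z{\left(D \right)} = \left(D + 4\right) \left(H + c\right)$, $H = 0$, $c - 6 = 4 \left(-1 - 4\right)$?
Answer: $31684$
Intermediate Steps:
$c = -14$ ($c = 6 + 4 \left(-1 - 4\right) = 6 + 4 \left(-5\right) = 6 - 20 = -14$)
$Z{\left(D \right)} = -56 - 14 D$ ($Z{\left(D \right)} = \left(D + 4\right) \left(0 - 14\right) = \left(4 + D\right) \left(-14\right) = -56 - 14 D$)
$\left(Z{\left(5 \right)} + w{\left(-4 \right)} \left(6 + 7\right)\right)^{2} = \left(\left(-56 - 70\right) - 4 \left(6 + 7\right)\right)^{2} = \left(\left(-56 - 70\right) - 52\right)^{2} = \left(-126 - 52\right)^{2} = \left(-178\right)^{2} = 31684$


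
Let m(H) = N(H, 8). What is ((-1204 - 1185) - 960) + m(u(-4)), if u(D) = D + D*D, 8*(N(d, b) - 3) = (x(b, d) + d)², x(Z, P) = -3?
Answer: -26687/8 ≈ -3335.9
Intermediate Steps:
N(d, b) = 3 + (-3 + d)²/8
u(D) = D + D²
m(H) = 3 + (-3 + H)²/8
((-1204 - 1185) - 960) + m(u(-4)) = ((-1204 - 1185) - 960) + (3 + (-3 - 4*(1 - 4))²/8) = (-2389 - 960) + (3 + (-3 - 4*(-3))²/8) = -3349 + (3 + (-3 + 12)²/8) = -3349 + (3 + (⅛)*9²) = -3349 + (3 + (⅛)*81) = -3349 + (3 + 81/8) = -3349 + 105/8 = -26687/8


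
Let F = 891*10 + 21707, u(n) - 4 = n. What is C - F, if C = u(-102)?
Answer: -30715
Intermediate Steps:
u(n) = 4 + n
C = -98 (C = 4 - 102 = -98)
F = 30617 (F = 8910 + 21707 = 30617)
C - F = -98 - 1*30617 = -98 - 30617 = -30715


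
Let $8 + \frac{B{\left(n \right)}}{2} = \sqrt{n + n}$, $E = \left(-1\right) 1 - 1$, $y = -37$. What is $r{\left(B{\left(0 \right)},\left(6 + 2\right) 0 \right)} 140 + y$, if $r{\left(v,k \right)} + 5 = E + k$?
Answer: $-1017$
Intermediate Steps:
$E = -2$ ($E = -1 - 1 = -2$)
$B{\left(n \right)} = -16 + 2 \sqrt{2} \sqrt{n}$ ($B{\left(n \right)} = -16 + 2 \sqrt{n + n} = -16 + 2 \sqrt{2 n} = -16 + 2 \sqrt{2} \sqrt{n}$)
$r{\left(v,k \right)} = -7 + k$ ($r{\left(v,k \right)} = -5 + \left(-2 + k\right) = -7 + k$)
$r{\left(B{\left(0 \right)},\left(6 + 2\right) 0 \right)} 140 + y = \left(-7 + \left(6 + 2\right) 0\right) 140 - 37 = \left(-7 + 8 \cdot 0\right) 140 - 37 = \left(-7 + 0\right) 140 - 37 = \left(-7\right) 140 - 37 = -980 - 37 = -1017$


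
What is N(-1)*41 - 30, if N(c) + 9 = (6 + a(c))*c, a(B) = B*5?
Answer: -440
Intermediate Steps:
a(B) = 5*B
N(c) = -9 + c*(6 + 5*c) (N(c) = -9 + (6 + 5*c)*c = -9 + c*(6 + 5*c))
N(-1)*41 - 30 = (-9 + 5*(-1)² + 6*(-1))*41 - 30 = (-9 + 5*1 - 6)*41 - 30 = (-9 + 5 - 6)*41 - 30 = -10*41 - 30 = -410 - 30 = -440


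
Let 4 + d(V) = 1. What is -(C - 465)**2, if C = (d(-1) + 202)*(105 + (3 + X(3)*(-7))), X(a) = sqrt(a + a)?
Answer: -453777423 + 58581222*sqrt(6) ≈ -3.1028e+8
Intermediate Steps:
X(a) = sqrt(2)*sqrt(a) (X(a) = sqrt(2*a) = sqrt(2)*sqrt(a))
d(V) = -3 (d(V) = -4 + 1 = -3)
C = 21492 - 1393*sqrt(6) (C = (-3 + 202)*(105 + (3 + (sqrt(2)*sqrt(3))*(-7))) = 199*(105 + (3 + sqrt(6)*(-7))) = 199*(105 + (3 - 7*sqrt(6))) = 199*(108 - 7*sqrt(6)) = 21492 - 1393*sqrt(6) ≈ 18080.)
-(C - 465)**2 = -((21492 - 1393*sqrt(6)) - 465)**2 = -(21027 - 1393*sqrt(6))**2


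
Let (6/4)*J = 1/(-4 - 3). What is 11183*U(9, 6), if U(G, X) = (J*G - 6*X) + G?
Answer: -2180685/7 ≈ -3.1153e+5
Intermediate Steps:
J = -2/21 (J = 2/(3*(-4 - 3)) = (⅔)/(-7) = (⅔)*(-⅐) = -2/21 ≈ -0.095238)
U(G, X) = -6*X + 19*G/21 (U(G, X) = (-2*G/21 - 6*X) + G = (-6*X - 2*G/21) + G = -6*X + 19*G/21)
11183*U(9, 6) = 11183*(-6*6 + (19/21)*9) = 11183*(-36 + 57/7) = 11183*(-195/7) = -2180685/7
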